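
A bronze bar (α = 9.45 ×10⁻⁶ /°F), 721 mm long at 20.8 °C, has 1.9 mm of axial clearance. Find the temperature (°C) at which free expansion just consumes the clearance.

176 °C

α = 9.45×10⁻⁶/°F × 9/5 = 17.0×10⁻⁶/K.
α·L₀·ΔT = 1.9 mm ⇒ ΔT = 1.9 / (17.0×10⁻⁶ × 721.0) = 154.9 K.
T = 20.8 + 154.9 = 175.7 °C.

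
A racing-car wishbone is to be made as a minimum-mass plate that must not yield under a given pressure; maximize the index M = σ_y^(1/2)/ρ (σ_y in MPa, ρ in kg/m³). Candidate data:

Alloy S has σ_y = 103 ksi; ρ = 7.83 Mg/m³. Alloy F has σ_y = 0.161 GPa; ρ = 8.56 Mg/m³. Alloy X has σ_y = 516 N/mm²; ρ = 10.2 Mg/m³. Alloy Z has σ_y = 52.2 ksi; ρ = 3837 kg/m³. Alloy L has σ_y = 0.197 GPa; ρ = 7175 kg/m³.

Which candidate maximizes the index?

alloy Z

Convert each candidate to consistent units, then evaluate M:
  alloy S: σ_y = 710.2 MPa, ρ = 7830 kg/m³
  alloy F: σ_y = 161.0 MPa, ρ = 8560 kg/m³
  alloy X: σ_y = 516.0 MPa, ρ = 10200 kg/m³
  alloy Z: σ_y = 359.9 MPa, ρ = 3837 kg/m³
  alloy L: σ_y = 197.0 MPa, ρ = 7175 kg/m³
  alloy Z: M = 4.94×10⁻³
  alloy S: M = 3.40×10⁻³
  alloy X: M = 2.23×10⁻³
  alloy L: M = 1.96×10⁻³
  alloy F: M = 1.48×10⁻³
Alloy Z has the largest M.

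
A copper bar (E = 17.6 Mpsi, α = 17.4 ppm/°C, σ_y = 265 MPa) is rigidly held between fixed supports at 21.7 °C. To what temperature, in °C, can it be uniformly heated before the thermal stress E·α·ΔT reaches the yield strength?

E = 17.6 Mpsi = 121.3 GPa.
E·α·ΔT = 265.0 MPa ⇒ ΔT = 265.0 / (121.3×10³ × 17.4×10⁻⁶) = 125.5 K.
T = 21.7 + 125.5 = 147.2 °C.

147 °C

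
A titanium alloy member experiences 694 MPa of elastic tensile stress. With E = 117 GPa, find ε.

ε = σ/E = 694 / 117000 = 5.93×10⁻³.

5.93×10⁻³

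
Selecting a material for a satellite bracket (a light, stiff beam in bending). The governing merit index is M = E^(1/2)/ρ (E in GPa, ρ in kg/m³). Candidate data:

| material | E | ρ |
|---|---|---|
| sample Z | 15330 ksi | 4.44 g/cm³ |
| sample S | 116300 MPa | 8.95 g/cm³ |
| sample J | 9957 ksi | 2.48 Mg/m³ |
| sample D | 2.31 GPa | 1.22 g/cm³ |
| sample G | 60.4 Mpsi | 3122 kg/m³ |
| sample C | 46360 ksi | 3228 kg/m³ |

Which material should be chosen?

sample G

Putting every candidate on a common basis:
  sample Z: E = 105.7 GPa, ρ = 4440 kg/m³
  sample S: E = 116.3 GPa, ρ = 8950 kg/m³
  sample J: E = 68.65 GPa, ρ = 2480 kg/m³
  sample D: E = 2.310 GPa, ρ = 1220 kg/m³
  sample G: E = 416.4 GPa, ρ = 3122 kg/m³
  sample C: E = 319.6 GPa, ρ = 3228 kg/m³
  sample G: M = 6.54×10⁻³
  sample C: M = 5.54×10⁻³
  sample J: M = 3.34×10⁻³
  sample Z: M = 2.32×10⁻³
  sample D: M = 1.25×10⁻³
  sample S: M = 1.20×10⁻³
Sample G ranks first.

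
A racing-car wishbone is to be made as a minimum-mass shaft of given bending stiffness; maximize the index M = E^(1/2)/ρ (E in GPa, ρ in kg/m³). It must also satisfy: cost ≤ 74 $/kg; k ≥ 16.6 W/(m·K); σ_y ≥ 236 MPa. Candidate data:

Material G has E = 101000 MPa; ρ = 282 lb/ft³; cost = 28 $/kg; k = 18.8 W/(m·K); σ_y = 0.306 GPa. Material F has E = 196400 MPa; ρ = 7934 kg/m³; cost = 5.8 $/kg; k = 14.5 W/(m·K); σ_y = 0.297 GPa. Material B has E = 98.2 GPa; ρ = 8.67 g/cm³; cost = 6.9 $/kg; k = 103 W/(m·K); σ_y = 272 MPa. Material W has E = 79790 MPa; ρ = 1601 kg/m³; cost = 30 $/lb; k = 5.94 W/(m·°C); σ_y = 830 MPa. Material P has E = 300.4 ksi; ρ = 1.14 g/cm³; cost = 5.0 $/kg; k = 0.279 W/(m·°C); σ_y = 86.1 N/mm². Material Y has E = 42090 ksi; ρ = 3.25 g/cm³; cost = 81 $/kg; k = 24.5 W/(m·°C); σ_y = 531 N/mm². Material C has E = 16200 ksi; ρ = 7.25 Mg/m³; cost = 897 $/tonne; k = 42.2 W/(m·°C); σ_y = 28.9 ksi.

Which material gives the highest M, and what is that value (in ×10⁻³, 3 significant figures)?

material G, M = 2.22×10⁻³

Screen on constraints: cost ≤ 74 $/kg; k ≥ 16.6 W/(m·K); σ_y ≥ 236 MPa. Survivors: material G, material B.
Normalizing units and computing the index:
  material G: E = 101.0 GPa, ρ = 4517 kg/m³
  material B: E = 98.20 GPa, ρ = 8670 kg/m³
  material G: M = 2.22×10⁻³
  material B: M = 1.14×10⁻³
Material G ranks first.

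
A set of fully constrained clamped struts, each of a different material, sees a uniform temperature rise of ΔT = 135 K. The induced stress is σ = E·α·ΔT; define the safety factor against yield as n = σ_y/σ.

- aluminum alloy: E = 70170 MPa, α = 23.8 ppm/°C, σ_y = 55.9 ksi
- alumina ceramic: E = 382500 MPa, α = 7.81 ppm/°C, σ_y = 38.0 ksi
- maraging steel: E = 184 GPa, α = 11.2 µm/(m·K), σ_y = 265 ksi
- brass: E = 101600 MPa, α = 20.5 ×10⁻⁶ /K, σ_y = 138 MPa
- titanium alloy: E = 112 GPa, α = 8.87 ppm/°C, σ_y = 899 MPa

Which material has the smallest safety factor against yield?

brass

Converting E to GPa, α to ×10⁻⁶/K, σ_y to MPa, then σ and n for each:
  aluminum alloy: E = 70.17, α = 23.8, σ_y = 385.4 → σ = 225 MPa, n = 1.71
  alumina ceramic: E = 382.5, α = 7.81, σ_y = 262.0 → σ = 403 MPa, n = 0.650
  maraging steel: E = 184.0, α = 11.2, σ_y = 1827 → σ = 278 MPa, n = 6.57
  brass: E = 101.6, α = 20.5, σ_y = 138.0 → σ = 281 MPa, n = 0.491
  titanium alloy: E = 112.0, α = 8.87, σ_y = 899.0 → σ = 134 MPa, n = 6.70
Brass has the lowest safety factor, n = 0.491.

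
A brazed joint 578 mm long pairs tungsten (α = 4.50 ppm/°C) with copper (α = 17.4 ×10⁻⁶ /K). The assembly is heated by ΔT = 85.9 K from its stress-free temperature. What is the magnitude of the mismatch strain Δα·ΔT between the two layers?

1.11×10⁻³

Δα = |4.50 − 17.4|×10⁻⁶/K = 12.9×10⁻⁶/K.
Mismatch strain = Δα·ΔT = 12.9×10⁻⁶ × 85.9 = 1.11×10⁻³.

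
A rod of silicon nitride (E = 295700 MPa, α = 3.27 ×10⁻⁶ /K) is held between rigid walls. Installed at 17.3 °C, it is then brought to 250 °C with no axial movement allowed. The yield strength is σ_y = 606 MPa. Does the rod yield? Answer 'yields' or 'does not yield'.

does not yield

E = 295700 MPa = 295.7 GPa.
ΔT = 232.7 K. Constrained thermal stress σ = E·α·ΔT = 295.7×10³ MPa × 3.27×10⁻⁶ × 232.7 = 225 MPa (compressive).
Compare to σ_y = 606 MPa: σ < σ_y, so it does not yield.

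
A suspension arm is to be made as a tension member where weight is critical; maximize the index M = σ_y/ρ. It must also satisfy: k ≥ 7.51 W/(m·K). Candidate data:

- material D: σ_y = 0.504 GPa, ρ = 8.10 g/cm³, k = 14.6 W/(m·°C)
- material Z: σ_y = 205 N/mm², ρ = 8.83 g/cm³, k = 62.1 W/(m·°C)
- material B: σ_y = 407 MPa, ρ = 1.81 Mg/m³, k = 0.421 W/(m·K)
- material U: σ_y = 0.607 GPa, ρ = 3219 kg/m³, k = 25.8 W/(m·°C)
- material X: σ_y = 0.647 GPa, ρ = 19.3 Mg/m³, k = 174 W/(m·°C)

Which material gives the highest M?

Screen on constraints: k ≥ 7.51 W/(m·K). Survivors: material D, material Z, material U, material X.
Normalizing units and computing the index:
  material D: σ_y = 504.0 MPa, ρ = 8100 kg/m³
  material Z: σ_y = 205.0 MPa, ρ = 8830 kg/m³
  material U: σ_y = 607.0 MPa, ρ = 3219 kg/m³
  material X: σ_y = 647.0 MPa, ρ = 19300 kg/m³
  material U: M = 189 kN·m/kg
  material D: M = 62.2 kN·m/kg
  material X: M = 33.5 kN·m/kg
  material Z: M = 23.2 kN·m/kg
Material U ranks first.

material U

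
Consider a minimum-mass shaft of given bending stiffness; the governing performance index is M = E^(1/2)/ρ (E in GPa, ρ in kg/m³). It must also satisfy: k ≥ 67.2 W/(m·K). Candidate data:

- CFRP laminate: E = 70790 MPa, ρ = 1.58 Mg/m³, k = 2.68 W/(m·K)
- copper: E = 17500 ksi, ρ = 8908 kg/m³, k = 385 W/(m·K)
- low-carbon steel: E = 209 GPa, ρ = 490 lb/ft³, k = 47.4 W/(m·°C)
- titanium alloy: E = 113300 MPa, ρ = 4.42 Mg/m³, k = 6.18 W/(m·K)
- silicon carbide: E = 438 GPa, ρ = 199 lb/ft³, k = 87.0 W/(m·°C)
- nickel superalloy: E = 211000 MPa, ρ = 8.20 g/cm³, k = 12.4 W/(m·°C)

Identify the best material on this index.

silicon carbide

Screen on constraints: k ≥ 67.2 W/(m·K). Survivors: copper, silicon carbide.
In SI units:
  copper: E = 120.7 GPa, ρ = 8908 kg/m³
  silicon carbide: E = 438.0 GPa, ρ = 3188 kg/m³
  silicon carbide: M = 6.57×10⁻³
  copper: M = 1.23×10⁻³
Highest index: silicon carbide.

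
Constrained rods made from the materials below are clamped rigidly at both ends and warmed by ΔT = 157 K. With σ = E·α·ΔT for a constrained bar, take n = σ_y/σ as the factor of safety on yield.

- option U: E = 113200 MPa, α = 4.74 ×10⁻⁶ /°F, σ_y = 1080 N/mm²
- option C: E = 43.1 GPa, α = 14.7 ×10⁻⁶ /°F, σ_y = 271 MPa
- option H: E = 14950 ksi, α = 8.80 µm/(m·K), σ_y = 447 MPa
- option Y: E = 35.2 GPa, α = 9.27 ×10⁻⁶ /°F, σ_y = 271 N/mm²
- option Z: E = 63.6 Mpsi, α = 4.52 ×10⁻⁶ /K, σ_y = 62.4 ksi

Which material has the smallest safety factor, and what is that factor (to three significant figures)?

option Z, n = 1.38

Converting E to GPa, α to ×10⁻⁶/K, σ_y to MPa, then σ and n for each:
  option U: E = 113.2, α = 8.53, σ_y = 1080 → σ = 152 MPa, n = 7.12
  option C: E = 43.10, α = 26.5, σ_y = 271.0 → σ = 179 MPa, n = 1.51
  option H: E = 103.1, α = 8.80, σ_y = 447.0 → σ = 142 MPa, n = 3.14
  option Y: E = 35.20, α = 16.7, σ_y = 271.0 → σ = 92.2 MPa, n = 2.94
  option Z: E = 438.5, α = 4.52, σ_y = 430.2 → σ = 311 MPa, n = 1.38
Smallest n: option Z with n = 1.38.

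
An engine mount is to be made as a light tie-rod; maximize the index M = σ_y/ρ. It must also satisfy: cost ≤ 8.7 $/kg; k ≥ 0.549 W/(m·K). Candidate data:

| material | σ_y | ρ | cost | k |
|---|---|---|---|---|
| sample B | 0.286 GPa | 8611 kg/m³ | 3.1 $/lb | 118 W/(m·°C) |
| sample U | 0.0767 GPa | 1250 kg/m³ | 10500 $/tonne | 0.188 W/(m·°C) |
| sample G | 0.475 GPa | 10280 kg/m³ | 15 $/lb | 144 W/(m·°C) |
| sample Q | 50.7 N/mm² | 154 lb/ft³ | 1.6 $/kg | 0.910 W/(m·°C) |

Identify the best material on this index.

sample B

Screen on constraints: cost ≤ 8.7 $/kg; k ≥ 0.549 W/(m·K). Survivors: sample B, sample Q.
Convert each candidate to consistent units, then evaluate M:
  sample B: σ_y = 286.0 MPa, ρ = 8611 kg/m³
  sample Q: σ_y = 50.70 MPa, ρ = 2467 kg/m³
  sample B: M = 33.2 kN·m/kg
  sample Q: M = 20.6 kN·m/kg
Sample B has the largest M.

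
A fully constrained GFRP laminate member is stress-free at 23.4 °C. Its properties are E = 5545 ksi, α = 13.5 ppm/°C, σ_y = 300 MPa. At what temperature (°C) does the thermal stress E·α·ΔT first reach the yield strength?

E = 5545 ksi = 38.23 GPa.
E·α·ΔT = 300.0 MPa ⇒ ΔT = 300.0 / (38.23×10³ × 13.5×10⁻⁶) = 581.3 K.
T = 23.4 + 581.3 = 604.7 °C.

605 °C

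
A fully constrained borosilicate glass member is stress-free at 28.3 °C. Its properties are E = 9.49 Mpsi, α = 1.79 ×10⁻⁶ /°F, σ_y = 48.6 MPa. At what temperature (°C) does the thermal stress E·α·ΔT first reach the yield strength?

E = 9.49 Mpsi = 65.43 GPa.
α = 1.79×10⁻⁶/°F × 9/5 = 3.22×10⁻⁶/K.
E·α·ΔT = 48.60 MPa ⇒ ΔT = 48.60 / (65.43×10³ × 3.22×10⁻⁶) = 230.5 K.
T = 28.3 + 230.5 = 258.8 °C.

259 °C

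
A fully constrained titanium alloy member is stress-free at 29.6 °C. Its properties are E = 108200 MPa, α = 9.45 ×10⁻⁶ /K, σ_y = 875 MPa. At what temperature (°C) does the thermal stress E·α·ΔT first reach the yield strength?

E = 108200 MPa = 108.2 GPa.
E·α·ΔT = 875.0 MPa ⇒ ΔT = 875.0 / (108.2×10³ × 9.45×10⁻⁶) = 855.8 K.
T = 29.6 + 855.8 = 885.4 °C.

885 °C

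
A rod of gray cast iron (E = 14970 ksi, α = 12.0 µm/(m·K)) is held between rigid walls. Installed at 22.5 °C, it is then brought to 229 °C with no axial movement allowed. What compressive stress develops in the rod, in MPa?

256 MPa

E = 14970 ksi = 103.2 GPa.
ΔT = 206.5 K. Constrained thermal stress σ = E·α·ΔT = 103.2×10³ MPa × 12.0×10⁻⁶ × 206.5 = 256 MPa (compressive).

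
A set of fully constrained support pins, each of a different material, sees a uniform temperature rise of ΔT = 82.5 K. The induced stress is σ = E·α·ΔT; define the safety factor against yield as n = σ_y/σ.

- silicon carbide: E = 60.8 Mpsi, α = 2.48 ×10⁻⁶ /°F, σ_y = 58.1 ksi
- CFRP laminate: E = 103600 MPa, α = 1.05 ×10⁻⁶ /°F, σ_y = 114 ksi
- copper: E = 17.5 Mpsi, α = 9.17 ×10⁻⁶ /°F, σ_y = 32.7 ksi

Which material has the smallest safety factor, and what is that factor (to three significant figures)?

copper, n = 1.37

In consistent units (E in GPa, α in ×10⁻⁶/K, σ_y in MPa):
  silicon carbide: E = 419.2, α = 4.46, σ_y = 400.6 → σ = 154 MPa, n = 2.59
  CFRP laminate: E = 103.6, α = 1.89, σ_y = 786.0 → σ = 16.2 MPa, n = 48.7
  copper: E = 120.7, α = 16.5, σ_y = 225.5 → σ = 164 MPa, n = 1.37
Smallest n: copper with n = 1.37.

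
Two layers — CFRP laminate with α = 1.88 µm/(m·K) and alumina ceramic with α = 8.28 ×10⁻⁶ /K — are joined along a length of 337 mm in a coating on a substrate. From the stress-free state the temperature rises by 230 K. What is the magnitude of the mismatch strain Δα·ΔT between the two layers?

1.47×10⁻³

Δα = |1.88 − 8.28|×10⁻⁶/K = 6.40×10⁻⁶/K.
Mismatch strain = Δα·ΔT = 6.40×10⁻⁶ × 230.0 = 1.47×10⁻³.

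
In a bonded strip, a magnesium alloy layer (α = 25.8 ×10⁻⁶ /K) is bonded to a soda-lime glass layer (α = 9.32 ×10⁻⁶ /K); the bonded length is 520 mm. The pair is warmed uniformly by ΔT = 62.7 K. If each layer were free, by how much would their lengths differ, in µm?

537 µm

Δα = |25.8 − 9.32|×10⁻⁶/K = 16.5×10⁻⁶/K.
ΔL_mismatch = Δα·L·ΔT = 16.5×10⁻⁶ × 520.0 mm × 62.7 K = 537 µm.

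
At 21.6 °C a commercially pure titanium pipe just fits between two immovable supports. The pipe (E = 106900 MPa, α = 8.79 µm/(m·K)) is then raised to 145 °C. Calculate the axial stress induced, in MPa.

116 MPa

E = 106900 MPa = 106.9 GPa.
ΔT = 123.4 K. Constrained thermal stress σ = E·α·ΔT = 106.9×10³ MPa × 8.79×10⁻⁶ × 123.4 = 116 MPa (compressive).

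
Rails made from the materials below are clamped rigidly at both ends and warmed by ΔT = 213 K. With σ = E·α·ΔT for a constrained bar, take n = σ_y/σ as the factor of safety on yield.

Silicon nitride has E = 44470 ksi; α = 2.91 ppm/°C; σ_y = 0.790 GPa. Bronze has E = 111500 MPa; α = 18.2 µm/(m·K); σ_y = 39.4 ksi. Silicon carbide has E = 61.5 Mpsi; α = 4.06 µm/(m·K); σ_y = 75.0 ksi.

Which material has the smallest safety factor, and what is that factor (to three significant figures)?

Per material, after unit conversion:
  silicon nitride: E = 306.6, α = 2.91, σ_y = 790.0 → σ = 190 MPa, n = 4.16
  bronze: E = 111.5, α = 18.2, σ_y = 271.7 → σ = 432 MPa, n = 0.628
  silicon carbide: E = 424.0, α = 4.06, σ_y = 517.1 → σ = 367 MPa, n = 1.41
Smallest n: bronze with n = 0.628.

bronze, n = 0.628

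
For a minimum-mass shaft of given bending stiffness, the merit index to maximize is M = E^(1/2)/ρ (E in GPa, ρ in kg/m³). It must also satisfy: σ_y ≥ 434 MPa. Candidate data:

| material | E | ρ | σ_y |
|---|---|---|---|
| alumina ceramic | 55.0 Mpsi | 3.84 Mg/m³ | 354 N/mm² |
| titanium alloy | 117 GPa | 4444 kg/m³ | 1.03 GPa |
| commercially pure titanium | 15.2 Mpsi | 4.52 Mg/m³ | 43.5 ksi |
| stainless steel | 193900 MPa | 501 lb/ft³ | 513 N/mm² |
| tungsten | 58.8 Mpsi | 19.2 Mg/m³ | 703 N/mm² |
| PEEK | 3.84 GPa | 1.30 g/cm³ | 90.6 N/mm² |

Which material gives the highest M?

titanium alloy

Screen on constraints: σ_y ≥ 434 MPa. Survivors: titanium alloy, stainless steel, tungsten.
Normalizing units and computing the index:
  titanium alloy: E = 117.0 GPa, ρ = 4444 kg/m³
  stainless steel: E = 193.9 GPa, ρ = 8025 kg/m³
  tungsten: E = 405.4 GPa, ρ = 19200 kg/m³
  titanium alloy: M = 2.43×10⁻³
  stainless steel: M = 1.74×10⁻³
  tungsten: M = 1.05×10⁻³
Highest index: titanium alloy.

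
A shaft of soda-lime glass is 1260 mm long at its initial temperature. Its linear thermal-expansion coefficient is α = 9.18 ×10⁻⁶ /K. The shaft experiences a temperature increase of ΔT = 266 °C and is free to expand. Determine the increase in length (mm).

3.08 mm

ΔL = α·L₀·ΔT = 9.18×10⁻⁶ × 1260 mm × 266.0 K = 3.08 mm.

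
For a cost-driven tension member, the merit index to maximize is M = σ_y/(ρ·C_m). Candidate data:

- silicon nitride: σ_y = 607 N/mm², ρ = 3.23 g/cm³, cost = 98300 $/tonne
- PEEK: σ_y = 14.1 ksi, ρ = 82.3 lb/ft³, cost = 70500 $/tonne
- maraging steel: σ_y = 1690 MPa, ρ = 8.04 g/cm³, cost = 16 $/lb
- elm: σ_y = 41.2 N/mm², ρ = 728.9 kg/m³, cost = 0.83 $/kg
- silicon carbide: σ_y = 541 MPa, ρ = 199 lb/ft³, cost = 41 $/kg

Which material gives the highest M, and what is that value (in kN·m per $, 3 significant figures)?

Normalizing units and computing the index:
  silicon nitride: σ_y = 607.0 MPa, ρ = 3230 kg/m³, cost = 98.30 $/kg
  PEEK: σ_y = 97.22 MPa, ρ = 1318 kg/m³, cost = 70.50 $/kg
  maraging steel: σ_y = 1690 MPa, ρ = 8040 kg/m³, cost = 35.27 $/kg
  elm: σ_y = 41.20 MPa, ρ = 728.9 kg/m³, cost = 0.8300 $/kg
  silicon carbide: σ_y = 541.0 MPa, ρ = 3188 kg/m³, cost = 41.00 $/kg
  elm: M = 68.1 kN·m per $
  maraging steel: M = 5.96 kN·m per $
  silicon carbide: M = 4.14 kN·m per $
  silicon nitride: M = 1.91 kN·m per $
  PEEK: M = 1.05 kN·m per $
Elm has the largest M.

elm, M = 68.1 kN·m per $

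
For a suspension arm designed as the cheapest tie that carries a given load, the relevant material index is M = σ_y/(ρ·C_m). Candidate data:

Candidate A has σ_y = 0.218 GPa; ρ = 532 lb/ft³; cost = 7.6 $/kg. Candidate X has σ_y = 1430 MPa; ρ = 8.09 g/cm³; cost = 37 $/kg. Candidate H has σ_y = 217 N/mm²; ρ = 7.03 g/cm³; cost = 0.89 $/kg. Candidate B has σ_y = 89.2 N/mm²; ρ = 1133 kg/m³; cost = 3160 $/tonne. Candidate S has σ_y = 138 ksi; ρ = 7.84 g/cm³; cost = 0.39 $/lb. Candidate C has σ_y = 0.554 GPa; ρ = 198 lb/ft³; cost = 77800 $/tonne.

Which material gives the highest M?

In SI units:
  candidate A: σ_y = 218.0 MPa, ρ = 8522 kg/m³, cost = 7.600 $/kg
  candidate X: σ_y = 1430 MPa, ρ = 8090 kg/m³, cost = 37.00 $/kg
  candidate H: σ_y = 217.0 MPa, ρ = 7030 kg/m³, cost = 0.8900 $/kg
  candidate B: σ_y = 89.20 MPa, ρ = 1133 kg/m³, cost = 3.160 $/kg
  candidate S: σ_y = 951.5 MPa, ρ = 7840 kg/m³, cost = 0.8598 $/kg
  candidate C: σ_y = 554.0 MPa, ρ = 3172 kg/m³, cost = 77.80 $/kg
  candidate S: M = 141 kN·m per $
  candidate H: M = 34.7 kN·m per $
  candidate B: M = 24.9 kN·m per $
  candidate X: M = 4.78 kN·m per $
  candidate A: M = 3.37 kN·m per $
  candidate C: M = 2.25 kN·m per $
Candidate S ranks first.

candidate S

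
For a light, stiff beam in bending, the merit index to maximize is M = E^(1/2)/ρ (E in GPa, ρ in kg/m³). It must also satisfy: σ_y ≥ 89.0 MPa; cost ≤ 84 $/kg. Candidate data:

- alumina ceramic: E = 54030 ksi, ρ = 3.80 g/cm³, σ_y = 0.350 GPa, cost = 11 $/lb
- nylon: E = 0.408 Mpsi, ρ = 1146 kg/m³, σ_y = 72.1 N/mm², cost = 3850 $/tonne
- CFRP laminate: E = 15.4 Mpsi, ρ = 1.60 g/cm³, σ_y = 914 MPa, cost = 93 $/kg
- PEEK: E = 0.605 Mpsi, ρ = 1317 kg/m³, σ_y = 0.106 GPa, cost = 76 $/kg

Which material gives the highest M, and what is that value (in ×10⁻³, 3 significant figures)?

alumina ceramic, M = 5.08×10⁻³

Screen on constraints: σ_y ≥ 89.0 MPa; cost ≤ 84 $/kg. Survivors: alumina ceramic, PEEK.
Normalizing units and computing the index:
  alumina ceramic: E = 372.5 GPa, ρ = 3800 kg/m³
  PEEK: E = 4.171 GPa, ρ = 1317 kg/m³
  alumina ceramic: M = 5.08×10⁻³
  PEEK: M = 1.55×10⁻³
The maximum is for alumina ceramic.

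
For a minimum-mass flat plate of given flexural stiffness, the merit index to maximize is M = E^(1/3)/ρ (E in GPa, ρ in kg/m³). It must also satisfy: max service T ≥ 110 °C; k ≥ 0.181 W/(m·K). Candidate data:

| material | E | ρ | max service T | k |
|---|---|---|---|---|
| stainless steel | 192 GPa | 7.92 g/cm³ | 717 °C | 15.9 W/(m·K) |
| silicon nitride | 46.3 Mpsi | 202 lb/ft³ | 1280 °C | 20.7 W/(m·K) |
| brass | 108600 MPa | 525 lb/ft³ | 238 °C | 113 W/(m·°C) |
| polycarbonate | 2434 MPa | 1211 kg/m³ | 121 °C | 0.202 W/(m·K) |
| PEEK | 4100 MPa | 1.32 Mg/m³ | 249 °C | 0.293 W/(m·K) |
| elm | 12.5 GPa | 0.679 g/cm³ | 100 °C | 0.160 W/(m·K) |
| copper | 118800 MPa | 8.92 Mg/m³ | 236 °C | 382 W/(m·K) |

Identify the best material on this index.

silicon nitride

Screen on constraints: max service T ≥ 110 °C; k ≥ 0.181 W/(m·K). Survivors: stainless steel, silicon nitride, brass, polycarbonate, PEEK, copper.
Convert each candidate to consistent units, then evaluate M:
  stainless steel: E = 192.0 GPa, ρ = 7920 kg/m³
  silicon nitride: E = 319.2 GPa, ρ = 3236 kg/m³
  brass: E = 108.6 GPa, ρ = 8410 kg/m³
  polycarbonate: E = 2.434 GPa, ρ = 1211 kg/m³
  PEEK: E = 4.100 GPa, ρ = 1320 kg/m³
  copper: E = 118.8 GPa, ρ = 8920 kg/m³
  silicon nitride: M = 2.11×10⁻³
  PEEK: M = 1.21×10⁻³
  polycarbonate: M = 1.11×10⁻³
  stainless steel: M = 0.728×10⁻³
  brass: M = 0.567×10⁻³
  copper: M = 0.551×10⁻³
Silicon nitride has the largest M.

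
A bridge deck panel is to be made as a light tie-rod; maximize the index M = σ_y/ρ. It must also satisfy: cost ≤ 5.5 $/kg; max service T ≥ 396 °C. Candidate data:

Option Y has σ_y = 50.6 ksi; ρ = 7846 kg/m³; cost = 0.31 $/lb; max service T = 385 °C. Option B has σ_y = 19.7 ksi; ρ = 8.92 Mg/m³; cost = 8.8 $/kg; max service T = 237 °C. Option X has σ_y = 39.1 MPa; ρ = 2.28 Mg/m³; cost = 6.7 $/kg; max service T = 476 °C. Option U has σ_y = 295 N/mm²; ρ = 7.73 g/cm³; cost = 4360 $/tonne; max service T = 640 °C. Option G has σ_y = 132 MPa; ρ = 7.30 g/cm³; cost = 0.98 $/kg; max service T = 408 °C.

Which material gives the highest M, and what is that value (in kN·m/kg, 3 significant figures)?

Screen on constraints: cost ≤ 5.5 $/kg; max service T ≥ 396 °C. Survivors: option U, option G.
In SI units:
  option U: σ_y = 295.0 MPa, ρ = 7730 kg/m³
  option G: σ_y = 132.0 MPa, ρ = 7300 kg/m³
  option U: M = 38.2 kN·m/kg
  option G: M = 18.1 kN·m/kg
Option U ranks first.

option U, M = 38.2 kN·m/kg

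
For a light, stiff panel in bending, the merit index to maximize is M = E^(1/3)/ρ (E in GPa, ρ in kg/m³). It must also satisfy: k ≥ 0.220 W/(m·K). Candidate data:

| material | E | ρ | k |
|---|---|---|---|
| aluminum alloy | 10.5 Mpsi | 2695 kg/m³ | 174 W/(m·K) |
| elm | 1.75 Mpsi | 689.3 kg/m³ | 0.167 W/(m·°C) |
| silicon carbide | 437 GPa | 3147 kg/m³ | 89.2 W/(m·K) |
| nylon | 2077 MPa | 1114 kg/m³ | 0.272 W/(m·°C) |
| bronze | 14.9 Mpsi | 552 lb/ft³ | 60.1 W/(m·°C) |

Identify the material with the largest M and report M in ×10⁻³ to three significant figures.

Screen on constraints: k ≥ 0.220 W/(m·K). Survivors: aluminum alloy, silicon carbide, nylon, bronze.
Convert each candidate to consistent units, then evaluate M:
  aluminum alloy: E = 72.39 GPa, ρ = 2695 kg/m³
  silicon carbide: E = 437.0 GPa, ρ = 3147 kg/m³
  nylon: E = 2.077 GPa, ρ = 1114 kg/m³
  bronze: E = 102.7 GPa, ρ = 8842 kg/m³
  silicon carbide: M = 2.41×10⁻³
  aluminum alloy: M = 1.55×10⁻³
  nylon: M = 1.15×10⁻³
  bronze: M = 0.530×10⁻³
Silicon carbide has the largest M.

silicon carbide, M = 2.41×10⁻³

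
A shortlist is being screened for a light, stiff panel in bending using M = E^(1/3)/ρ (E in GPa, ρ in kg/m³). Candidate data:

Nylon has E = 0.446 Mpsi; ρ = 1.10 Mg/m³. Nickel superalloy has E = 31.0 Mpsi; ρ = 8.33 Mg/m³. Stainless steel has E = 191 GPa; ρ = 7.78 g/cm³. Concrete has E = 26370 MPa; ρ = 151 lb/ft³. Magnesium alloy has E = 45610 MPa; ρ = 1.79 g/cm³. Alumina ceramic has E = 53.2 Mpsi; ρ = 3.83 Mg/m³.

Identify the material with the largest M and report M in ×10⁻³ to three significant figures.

magnesium alloy, M = 2.00×10⁻³

After converting to SI:
  nylon: E = 3.075 GPa, ρ = 1100 kg/m³
  nickel superalloy: E = 213.7 GPa, ρ = 8330 kg/m³
  stainless steel: E = 191.0 GPa, ρ = 7780 kg/m³
  concrete: E = 26.37 GPa, ρ = 2419 kg/m³
  magnesium alloy: E = 45.61 GPa, ρ = 1790 kg/m³
  alumina ceramic: E = 366.8 GPa, ρ = 3830 kg/m³
  magnesium alloy: M = 2.00×10⁻³
  alumina ceramic: M = 1.87×10⁻³
  nylon: M = 1.32×10⁻³
  concrete: M = 1.23×10⁻³
  stainless steel: M = 0.740×10⁻³
  nickel superalloy: M = 0.718×10⁻³
Highest index: magnesium alloy.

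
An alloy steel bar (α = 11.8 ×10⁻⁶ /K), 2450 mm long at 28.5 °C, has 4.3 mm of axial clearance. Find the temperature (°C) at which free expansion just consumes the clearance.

α·L₀·ΔT = 4.3 mm ⇒ ΔT = 4.3 / (11.8×10⁻⁶ × 2450.0) = 148.7 K.
T = 28.5 + 148.7 = 177.2 °C.

177 °C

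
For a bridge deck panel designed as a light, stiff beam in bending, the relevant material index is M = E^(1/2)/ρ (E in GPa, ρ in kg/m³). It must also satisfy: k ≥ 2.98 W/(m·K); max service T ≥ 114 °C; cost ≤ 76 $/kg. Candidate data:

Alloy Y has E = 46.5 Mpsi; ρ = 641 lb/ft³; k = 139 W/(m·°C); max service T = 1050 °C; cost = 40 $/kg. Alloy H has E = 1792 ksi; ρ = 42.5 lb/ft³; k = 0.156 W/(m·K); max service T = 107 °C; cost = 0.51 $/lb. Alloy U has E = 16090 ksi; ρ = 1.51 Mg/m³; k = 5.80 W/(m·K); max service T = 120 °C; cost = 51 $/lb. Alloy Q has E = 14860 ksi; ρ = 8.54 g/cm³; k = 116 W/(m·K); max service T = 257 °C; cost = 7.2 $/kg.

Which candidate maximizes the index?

Screen on constraints: k ≥ 2.98 W/(m·K); max service T ≥ 114 °C; cost ≤ 76 $/kg. Survivors: alloy Y, alloy Q.
In SI units:
  alloy Y: E = 320.6 GPa, ρ = 10270 kg/m³
  alloy Q: E = 102.5 GPa, ρ = 8540 kg/m³
  alloy Y: M = 1.74×10⁻³
  alloy Q: M = 1.19×10⁻³
Alloy Y ranks first.

alloy Y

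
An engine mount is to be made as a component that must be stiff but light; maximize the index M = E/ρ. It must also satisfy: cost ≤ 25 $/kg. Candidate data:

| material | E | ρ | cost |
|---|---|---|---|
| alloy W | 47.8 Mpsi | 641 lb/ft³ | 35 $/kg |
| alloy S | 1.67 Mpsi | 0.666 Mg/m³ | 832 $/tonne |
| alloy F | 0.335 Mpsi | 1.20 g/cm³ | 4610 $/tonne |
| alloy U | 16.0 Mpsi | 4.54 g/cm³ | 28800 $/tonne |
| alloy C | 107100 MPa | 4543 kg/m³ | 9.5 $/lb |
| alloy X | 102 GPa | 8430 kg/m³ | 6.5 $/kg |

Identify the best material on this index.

Screen on constraints: cost ≤ 25 $/kg. Survivors: alloy S, alloy F, alloy C, alloy X.
In SI units:
  alloy S: E = 11.51 GPa, ρ = 666.0 kg/m³
  alloy F: E = 2.310 GPa, ρ = 1200 kg/m³
  alloy C: E = 107.1 GPa, ρ = 4543 kg/m³
  alloy X: E = 102.0 GPa, ρ = 8430 kg/m³
  alloy C: M = 23.6 MN·m/kg
  alloy S: M = 17.3 MN·m/kg
  alloy X: M = 12.1 MN·m/kg
  alloy F: M = 1.92 MN·m/kg
Highest index: alloy C.

alloy C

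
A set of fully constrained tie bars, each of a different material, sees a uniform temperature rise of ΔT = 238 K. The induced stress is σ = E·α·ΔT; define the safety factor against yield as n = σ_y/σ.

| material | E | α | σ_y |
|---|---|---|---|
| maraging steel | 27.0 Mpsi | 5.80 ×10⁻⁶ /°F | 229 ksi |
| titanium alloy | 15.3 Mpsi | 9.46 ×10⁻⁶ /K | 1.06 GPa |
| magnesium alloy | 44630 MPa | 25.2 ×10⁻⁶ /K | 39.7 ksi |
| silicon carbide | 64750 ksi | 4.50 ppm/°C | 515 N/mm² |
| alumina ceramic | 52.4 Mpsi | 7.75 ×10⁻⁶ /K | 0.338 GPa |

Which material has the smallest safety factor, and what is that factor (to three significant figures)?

alumina ceramic, n = 0.507

Converting E to GPa, α to ×10⁻⁶/K, σ_y to MPa, then σ and n for each:
  maraging steel: E = 186.2, α = 10.4, σ_y = 1579 → σ = 463 MPa, n = 3.41
  titanium alloy: E = 105.5, α = 9.46, σ_y = 1060 → σ = 238 MPa, n = 4.46
  magnesium alloy: E = 44.63, α = 25.2, σ_y = 273.7 → σ = 268 MPa, n = 1.02
  silicon carbide: E = 446.4, α = 4.50, σ_y = 515.0 → σ = 478 MPa, n = 1.08
  alumina ceramic: E = 361.3, α = 7.75, σ_y = 338.0 → σ = 666 MPa, n = 0.507
Smallest n: alumina ceramic with n = 0.507.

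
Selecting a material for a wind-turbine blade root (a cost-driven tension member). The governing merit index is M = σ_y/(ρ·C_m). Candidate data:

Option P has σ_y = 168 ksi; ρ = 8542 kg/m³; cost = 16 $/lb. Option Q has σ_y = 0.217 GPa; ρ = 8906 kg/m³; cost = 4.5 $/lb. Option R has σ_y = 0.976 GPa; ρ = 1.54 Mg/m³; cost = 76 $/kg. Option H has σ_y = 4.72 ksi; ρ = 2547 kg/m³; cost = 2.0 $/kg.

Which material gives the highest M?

option R

In SI units:
  option P: σ_y = 1158 MPa, ρ = 8542 kg/m³, cost = 35.27 $/kg
  option Q: σ_y = 217.0 MPa, ρ = 8906 kg/m³, cost = 9.921 $/kg
  option R: σ_y = 976.0 MPa, ρ = 1540 kg/m³, cost = 76.00 $/kg
  option H: σ_y = 32.54 MPa, ρ = 2547 kg/m³, cost = 2.000 $/kg
  option R: M = 8.34 kN·m per $
  option H: M = 6.39 kN·m per $
  option P: M = 3.84 kN·m per $
  option Q: M = 2.46 kN·m per $
Option R ranks first.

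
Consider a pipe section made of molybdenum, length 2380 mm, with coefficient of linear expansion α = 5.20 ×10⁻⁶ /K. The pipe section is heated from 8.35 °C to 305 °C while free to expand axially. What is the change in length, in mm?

3.67 mm

ΔT = 305 − 8.35 = 296.6 K.
ΔL = α·L₀·ΔT = 5.20×10⁻⁶ × 2380 mm × 296.6 K = 3.67 mm.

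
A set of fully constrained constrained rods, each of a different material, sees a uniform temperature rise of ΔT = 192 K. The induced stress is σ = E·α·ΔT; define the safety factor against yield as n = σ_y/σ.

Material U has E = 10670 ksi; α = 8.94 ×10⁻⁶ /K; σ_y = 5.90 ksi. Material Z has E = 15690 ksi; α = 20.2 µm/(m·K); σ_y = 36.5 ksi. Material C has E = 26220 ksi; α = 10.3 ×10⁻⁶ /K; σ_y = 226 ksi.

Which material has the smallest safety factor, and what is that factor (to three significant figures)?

material U, n = 0.322

Converting E to GPa, α to ×10⁻⁶/K, σ_y to MPa, then σ and n for each:
  material U: E = 73.57, α = 8.94, σ_y = 40.68 → σ = 126 MPa, n = 0.322
  material Z: E = 108.2, α = 20.2, σ_y = 251.7 → σ = 420 MPa, n = 0.600
  material C: E = 180.8, α = 10.3, σ_y = 1558 → σ = 358 MPa, n = 4.36
The minimum is material U at n = 0.322.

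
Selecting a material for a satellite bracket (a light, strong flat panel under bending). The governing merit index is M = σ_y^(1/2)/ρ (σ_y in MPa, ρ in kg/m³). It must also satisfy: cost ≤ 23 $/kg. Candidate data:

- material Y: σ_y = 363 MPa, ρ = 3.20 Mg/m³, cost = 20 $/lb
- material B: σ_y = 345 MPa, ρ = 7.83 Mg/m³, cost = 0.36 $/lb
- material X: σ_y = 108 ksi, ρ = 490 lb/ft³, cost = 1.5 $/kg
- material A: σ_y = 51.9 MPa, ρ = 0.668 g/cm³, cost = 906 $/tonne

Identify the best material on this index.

material A

Screen on constraints: cost ≤ 23 $/kg. Survivors: material B, material X, material A.
Convert each candidate to consistent units, then evaluate M:
  material B: σ_y = 345.0 MPa, ρ = 7830 kg/m³
  material X: σ_y = 744.6 MPa, ρ = 7849 kg/m³
  material A: σ_y = 51.90 MPa, ρ = 668.0 kg/m³
  material A: M = 10.8×10⁻³
  material X: M = 3.48×10⁻³
  material B: M = 2.37×10⁻³
Highest index: material A.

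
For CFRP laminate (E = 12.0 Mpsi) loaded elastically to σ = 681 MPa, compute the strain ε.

E = 12.0 Mpsi = 82.74 GPa = 82740 MPa.
ε = σ/E = 681 / 82740 = 8.23×10⁻³.

8.23×10⁻³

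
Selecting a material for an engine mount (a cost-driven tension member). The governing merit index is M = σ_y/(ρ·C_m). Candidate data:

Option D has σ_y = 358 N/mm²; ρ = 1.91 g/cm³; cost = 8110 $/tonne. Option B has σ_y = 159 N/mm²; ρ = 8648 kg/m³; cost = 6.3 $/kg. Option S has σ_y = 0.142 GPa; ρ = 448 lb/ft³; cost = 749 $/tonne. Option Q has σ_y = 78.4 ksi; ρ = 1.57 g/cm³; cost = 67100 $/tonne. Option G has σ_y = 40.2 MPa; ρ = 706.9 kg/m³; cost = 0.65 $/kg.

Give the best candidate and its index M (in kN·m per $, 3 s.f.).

After converting to SI:
  option D: σ_y = 358.0 MPa, ρ = 1910 kg/m³, cost = 8.110 $/kg
  option B: σ_y = 159.0 MPa, ρ = 8648 kg/m³, cost = 6.300 $/kg
  option S: σ_y = 142.0 MPa, ρ = 7176 kg/m³, cost = 0.7490 $/kg
  option Q: σ_y = 540.5 MPa, ρ = 1570 kg/m³, cost = 67.10 $/kg
  option G: σ_y = 40.20 MPa, ρ = 706.9 kg/m³, cost = 0.6500 $/kg
  option G: M = 87.5 kN·m per $
  option S: M = 26.4 kN·m per $
  option D: M = 23.1 kN·m per $
  option Q: M = 5.13 kN·m per $
  option B: M = 2.92 kN·m per $
Option G has the largest M.

option G, M = 87.5 kN·m per $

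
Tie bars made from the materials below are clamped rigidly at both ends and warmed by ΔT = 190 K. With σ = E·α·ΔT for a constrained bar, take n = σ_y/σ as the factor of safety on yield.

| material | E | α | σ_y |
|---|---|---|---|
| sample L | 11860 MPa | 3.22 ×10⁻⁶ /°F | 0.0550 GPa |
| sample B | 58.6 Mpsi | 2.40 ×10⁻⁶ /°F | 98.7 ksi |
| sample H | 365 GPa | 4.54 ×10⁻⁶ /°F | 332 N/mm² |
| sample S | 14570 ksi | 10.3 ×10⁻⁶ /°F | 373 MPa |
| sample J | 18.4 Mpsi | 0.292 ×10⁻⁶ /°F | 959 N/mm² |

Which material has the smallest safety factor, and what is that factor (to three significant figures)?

Per material, after unit conversion:
  sample L: E = 11.86, α = 5.80, σ_y = 55.00 → σ = 13.1 MPa, n = 4.21
  sample B: E = 404.0, α = 4.32, σ_y = 680.5 → σ = 332 MPa, n = 2.05
  sample H: E = 365.0, α = 8.17, σ_y = 332.0 → σ = 567 MPa, n = 0.586
  sample S: E = 100.5, α = 18.5, σ_y = 373.0 → σ = 354 MPa, n = 1.05
  sample J: E = 126.9, α = 0.526, σ_y = 959.0 → σ = 12.7 MPa, n = 75.7
Smallest n: sample H with n = 0.586.

sample H, n = 0.586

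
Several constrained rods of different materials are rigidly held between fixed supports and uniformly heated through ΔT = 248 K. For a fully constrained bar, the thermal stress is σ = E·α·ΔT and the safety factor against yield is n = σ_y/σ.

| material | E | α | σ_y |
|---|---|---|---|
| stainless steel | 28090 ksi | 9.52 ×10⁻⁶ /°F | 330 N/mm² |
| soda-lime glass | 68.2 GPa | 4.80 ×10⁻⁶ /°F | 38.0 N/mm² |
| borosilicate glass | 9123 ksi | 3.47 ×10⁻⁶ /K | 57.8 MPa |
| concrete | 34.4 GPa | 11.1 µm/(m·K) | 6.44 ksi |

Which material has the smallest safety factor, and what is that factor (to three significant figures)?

soda-lime glass, n = 0.260

Converting E to GPa, α to ×10⁻⁶/K, σ_y to MPa, then σ and n for each:
  stainless steel: E = 193.7, α = 17.1, σ_y = 330.0 → σ = 823 MPa, n = 0.401
  soda-lime glass: E = 68.20, α = 8.64, σ_y = 38.00 → σ = 146 MPa, n = 0.260
  borosilicate glass: E = 62.90, α = 3.47, σ_y = 57.80 → σ = 54.1 MPa, n = 1.07
  concrete: E = 34.40, α = 11.1, σ_y = 44.40 → σ = 94.7 MPa, n = 0.469
The minimum is soda-lime glass at n = 0.260.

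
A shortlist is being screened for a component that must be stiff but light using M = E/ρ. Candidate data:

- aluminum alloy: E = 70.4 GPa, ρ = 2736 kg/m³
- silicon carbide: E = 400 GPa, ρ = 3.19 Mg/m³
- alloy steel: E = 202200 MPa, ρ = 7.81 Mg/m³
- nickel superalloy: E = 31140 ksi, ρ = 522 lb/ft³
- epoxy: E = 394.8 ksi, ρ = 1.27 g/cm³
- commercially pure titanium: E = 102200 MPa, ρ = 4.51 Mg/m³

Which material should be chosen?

After converting to SI:
  aluminum alloy: E = 70.40 GPa, ρ = 2736 kg/m³
  silicon carbide: E = 400.0 GPa, ρ = 3190 kg/m³
  alloy steel: E = 202.2 GPa, ρ = 7810 kg/m³
  nickel superalloy: E = 214.7 GPa, ρ = 8362 kg/m³
  epoxy: E = 2.722 GPa, ρ = 1270 kg/m³
  commercially pure titanium: E = 102.2 GPa, ρ = 4510 kg/m³
  silicon carbide: M = 125 MN·m/kg
  alloy steel: M = 25.9 MN·m/kg
  aluminum alloy: M = 25.7 MN·m/kg
  nickel superalloy: M = 25.7 MN·m/kg
  commercially pure titanium: M = 22.7 MN·m/kg
  epoxy: M = 2.14 MN·m/kg
Silicon carbide ranks first.

silicon carbide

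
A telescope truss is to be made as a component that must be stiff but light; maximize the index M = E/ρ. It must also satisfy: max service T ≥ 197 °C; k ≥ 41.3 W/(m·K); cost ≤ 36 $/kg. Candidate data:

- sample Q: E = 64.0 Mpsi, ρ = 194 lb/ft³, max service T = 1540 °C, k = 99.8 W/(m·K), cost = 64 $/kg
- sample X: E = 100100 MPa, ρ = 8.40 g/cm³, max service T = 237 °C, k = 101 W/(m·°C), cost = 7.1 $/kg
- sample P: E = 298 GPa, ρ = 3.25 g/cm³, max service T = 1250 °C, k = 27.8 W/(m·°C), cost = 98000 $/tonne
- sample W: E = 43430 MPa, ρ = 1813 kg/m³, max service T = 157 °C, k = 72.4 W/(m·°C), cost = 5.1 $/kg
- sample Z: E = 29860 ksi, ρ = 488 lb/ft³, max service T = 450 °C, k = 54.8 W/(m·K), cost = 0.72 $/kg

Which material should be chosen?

sample Z

Screen on constraints: max service T ≥ 197 °C; k ≥ 41.3 W/(m·K); cost ≤ 36 $/kg. Survivors: sample X, sample Z.
Convert each candidate to consistent units, then evaluate M:
  sample X: E = 100.1 GPa, ρ = 8400 kg/m³
  sample Z: E = 205.9 GPa, ρ = 7817 kg/m³
  sample Z: M = 26.3 MN·m/kg
  sample X: M = 11.9 MN·m/kg
Sample Z has the largest M.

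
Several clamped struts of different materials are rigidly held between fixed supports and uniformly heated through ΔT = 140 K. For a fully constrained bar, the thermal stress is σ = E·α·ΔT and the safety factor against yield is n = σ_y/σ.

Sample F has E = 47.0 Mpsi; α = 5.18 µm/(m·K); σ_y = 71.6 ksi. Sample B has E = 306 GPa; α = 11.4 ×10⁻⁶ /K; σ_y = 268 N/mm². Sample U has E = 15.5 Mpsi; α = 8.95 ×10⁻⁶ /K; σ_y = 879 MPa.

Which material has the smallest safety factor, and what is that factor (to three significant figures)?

sample B, n = 0.549

Per material, after unit conversion:
  sample F: E = 324.1, α = 5.18, σ_y = 493.7 → σ = 235 MPa, n = 2.10
  sample B: E = 306.0, α = 11.4, σ_y = 268.0 → σ = 488 MPa, n = 0.549
  sample U: E = 106.9, α = 8.95, σ_y = 879.0 → σ = 134 MPa, n = 6.56
Sample B has the lowest safety factor, n = 0.549.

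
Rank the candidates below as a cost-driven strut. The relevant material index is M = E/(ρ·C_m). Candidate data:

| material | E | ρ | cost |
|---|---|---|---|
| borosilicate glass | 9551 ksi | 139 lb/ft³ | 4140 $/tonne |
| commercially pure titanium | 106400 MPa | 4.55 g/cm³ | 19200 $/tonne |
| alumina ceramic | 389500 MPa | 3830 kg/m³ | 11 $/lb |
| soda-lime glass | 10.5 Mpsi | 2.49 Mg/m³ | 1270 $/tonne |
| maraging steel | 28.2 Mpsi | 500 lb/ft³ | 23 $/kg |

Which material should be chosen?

After converting to SI:
  borosilicate glass: E = 65.85 GPa, ρ = 2227 kg/m³, cost = 4.140 $/kg
  commercially pure titanium: E = 106.4 GPa, ρ = 4550 kg/m³, cost = 19.20 $/kg
  alumina ceramic: E = 389.5 GPa, ρ = 3830 kg/m³, cost = 24.25 $/kg
  soda-lime glass: E = 72.39 GPa, ρ = 2490 kg/m³, cost = 1.270 $/kg
  maraging steel: E = 194.4 GPa, ρ = 8009 kg/m³, cost = 23.00 $/kg
  soda-lime glass: M = 22.9 MN·m per $
  borosilicate glass: M = 7.14 MN·m per $
  alumina ceramic: M = 4.19 MN·m per $
  commercially pure titanium: M = 1.22 MN·m per $
  maraging steel: M = 1.06 MN·m per $
Soda-lime glass ranks first.

soda-lime glass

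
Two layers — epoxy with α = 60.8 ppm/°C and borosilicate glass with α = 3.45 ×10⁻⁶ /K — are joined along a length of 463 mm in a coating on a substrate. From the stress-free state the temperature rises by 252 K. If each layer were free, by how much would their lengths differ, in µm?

6690 µm

Δα = |60.8 − 3.45|×10⁻⁶/K = 57.3×10⁻⁶/K.
ΔL_mismatch = Δα·L·ΔT = 57.3×10⁻⁶ × 463.0 mm × 252.0 K = 6690 µm.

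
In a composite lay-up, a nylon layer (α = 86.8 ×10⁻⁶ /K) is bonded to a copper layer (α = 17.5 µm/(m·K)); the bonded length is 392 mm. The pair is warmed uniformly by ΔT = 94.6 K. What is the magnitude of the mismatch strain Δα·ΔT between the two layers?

Δα = |86.8 − 17.5|×10⁻⁶/K = 69.3×10⁻⁶/K.
Mismatch strain = Δα·ΔT = 69.3×10⁻⁶ × 94.6 = 6.56×10⁻³.

6.56×10⁻³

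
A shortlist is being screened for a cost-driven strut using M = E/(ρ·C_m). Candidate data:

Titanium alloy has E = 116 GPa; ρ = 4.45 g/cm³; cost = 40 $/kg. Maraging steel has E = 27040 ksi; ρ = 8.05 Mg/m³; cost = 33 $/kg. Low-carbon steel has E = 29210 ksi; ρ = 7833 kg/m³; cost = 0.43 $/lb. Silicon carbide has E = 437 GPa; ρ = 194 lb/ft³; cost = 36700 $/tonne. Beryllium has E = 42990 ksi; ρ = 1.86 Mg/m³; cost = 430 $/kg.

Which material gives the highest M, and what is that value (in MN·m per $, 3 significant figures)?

low-carbon steel, M = 27.1 MN·m per $

After converting to SI:
  titanium alloy: E = 116.0 GPa, ρ = 4450 kg/m³, cost = 40.00 $/kg
  maraging steel: E = 186.4 GPa, ρ = 8050 kg/m³, cost = 33.00 $/kg
  low-carbon steel: E = 201.4 GPa, ρ = 7833 kg/m³, cost = 0.9480 $/kg
  silicon carbide: E = 437.0 GPa, ρ = 3108 kg/m³, cost = 36.70 $/kg
  beryllium: E = 296.4 GPa, ρ = 1860 kg/m³, cost = 430.0 $/kg
  low-carbon steel: M = 27.1 MN·m per $
  silicon carbide: M = 3.83 MN·m per $
  maraging steel: M = 0.702 MN·m per $
  titanium alloy: M = 0.652 MN·m per $
  beryllium: M = 0.371 MN·m per $
Low-carbon steel ranks first.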